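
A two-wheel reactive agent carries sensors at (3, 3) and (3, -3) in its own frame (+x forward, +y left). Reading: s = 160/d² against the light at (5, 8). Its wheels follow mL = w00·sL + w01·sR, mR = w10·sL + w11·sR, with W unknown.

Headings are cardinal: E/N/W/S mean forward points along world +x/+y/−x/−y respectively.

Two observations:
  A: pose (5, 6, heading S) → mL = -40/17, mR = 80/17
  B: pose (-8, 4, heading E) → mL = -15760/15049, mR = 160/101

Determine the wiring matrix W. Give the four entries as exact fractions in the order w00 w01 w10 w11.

obs A: pose=(5,6,S) → sL=80/17, sR=80/17, mL=-40/17, mR=80/17
obs B: pose=(-8,4,E) → sL=160/101, sR=160/149, mL=-15760/15049, mR=160/101
sensor matrix S = [[80/17, 80/17], [160/101, 160/149]]; det S = -614400/255833
solve [mL_A; mL_B] = S·[w00; w01] and [mR_A; mR_B] = S·[w10; w11]:
  w00 = -1, w01 = 1/2, w10 = 1, w11 = 0

-1 1/2 1 0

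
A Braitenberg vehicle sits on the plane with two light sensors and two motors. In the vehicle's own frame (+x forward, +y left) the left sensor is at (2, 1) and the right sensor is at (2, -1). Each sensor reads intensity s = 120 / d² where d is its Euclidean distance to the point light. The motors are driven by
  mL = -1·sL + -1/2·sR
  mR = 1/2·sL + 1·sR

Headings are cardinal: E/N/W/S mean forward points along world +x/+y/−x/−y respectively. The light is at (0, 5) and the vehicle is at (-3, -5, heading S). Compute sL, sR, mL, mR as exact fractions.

30/37 3/4 -351/296 171/148

left sensor world pos  = (-2, -7); dL² = 148
right sensor world pos = (-4, -7); dR² = 160
sL = 120/148 = 30/37
sR = 120/160 = 3/4
mL = -1·sL + -1/2·sR = -351/296
mR = 1/2·sL + 1·sR = 171/148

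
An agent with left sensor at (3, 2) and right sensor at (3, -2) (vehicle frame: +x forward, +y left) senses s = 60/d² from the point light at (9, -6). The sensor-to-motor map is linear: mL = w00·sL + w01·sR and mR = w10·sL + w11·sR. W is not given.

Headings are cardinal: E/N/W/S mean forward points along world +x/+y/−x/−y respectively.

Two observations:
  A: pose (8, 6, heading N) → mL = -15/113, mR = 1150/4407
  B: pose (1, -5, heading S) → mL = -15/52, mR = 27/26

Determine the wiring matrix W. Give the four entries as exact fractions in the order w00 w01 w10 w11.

obs A: pose=(8,6,N) → sL=10/39, sR=30/113, mL=-15/113, mR=1150/4407
obs B: pose=(1,-5,S) → sL=3/2, sR=15/26, mL=-15/52, mR=27/26
sensor matrix S = [[10/39, 30/113], [3/2, 15/26]]; det S = -4780/19097
solve [mL_A; mL_B] = S·[w00; w01] and [mR_A; mR_B] = S·[w10; w11]:
  w00 = 0, w01 = -1/2, w10 = 1/2, w11 = 1/2

0 -1/2 1/2 1/2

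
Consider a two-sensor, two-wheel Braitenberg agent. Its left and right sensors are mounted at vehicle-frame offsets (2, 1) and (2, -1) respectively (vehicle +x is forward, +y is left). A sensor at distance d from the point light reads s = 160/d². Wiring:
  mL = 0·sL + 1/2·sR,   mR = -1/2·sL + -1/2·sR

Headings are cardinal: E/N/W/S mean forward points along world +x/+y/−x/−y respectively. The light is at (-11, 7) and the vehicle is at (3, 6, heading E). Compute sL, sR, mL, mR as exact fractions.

5/8 8/13 4/13 -129/208

left sensor world pos  = (5, 7); dL² = 256
right sensor world pos = (5, 5); dR² = 260
sL = 160/256 = 5/8
sR = 160/260 = 8/13
mL = 0·sL + 1/2·sR = 4/13
mR = -1/2·sL + -1/2·sR = -129/208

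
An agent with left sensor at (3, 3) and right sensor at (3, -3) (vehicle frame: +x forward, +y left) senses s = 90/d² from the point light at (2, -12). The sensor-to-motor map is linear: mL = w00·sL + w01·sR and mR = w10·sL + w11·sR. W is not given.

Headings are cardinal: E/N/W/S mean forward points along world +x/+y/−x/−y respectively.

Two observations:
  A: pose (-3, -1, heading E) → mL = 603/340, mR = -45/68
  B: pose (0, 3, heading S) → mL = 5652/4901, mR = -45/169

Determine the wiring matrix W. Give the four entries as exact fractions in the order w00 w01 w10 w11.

obs A: pose=(-3,-1,E) → sL=9/20, sR=45/34, mL=603/340, mR=-45/68
obs B: pose=(0,3,S) → sL=18/29, sR=90/169, mL=5652/4901, mR=-45/169
sensor matrix S = [[9/20, 45/34], [18/29, 90/169]]; det S = -96957/166634
solve [mL_A; mL_B] = S·[w00; w01] and [mR_A; mR_B] = S·[w10; w11]:
  w00 = 1, w01 = 1, w10 = 0, w11 = -1/2

1 1 0 -1/2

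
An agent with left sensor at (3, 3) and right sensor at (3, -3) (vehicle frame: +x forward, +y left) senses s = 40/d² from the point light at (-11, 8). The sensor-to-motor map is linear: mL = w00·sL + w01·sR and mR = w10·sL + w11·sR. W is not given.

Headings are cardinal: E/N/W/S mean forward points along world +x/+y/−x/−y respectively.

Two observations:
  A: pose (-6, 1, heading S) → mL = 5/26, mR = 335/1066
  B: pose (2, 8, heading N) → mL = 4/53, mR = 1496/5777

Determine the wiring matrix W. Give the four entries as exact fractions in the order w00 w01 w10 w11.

0 1/2 1/2 1/2

obs A: pose=(-6,1,S) → sL=10/41, sR=5/13, mL=5/26, mR=335/1066
obs B: pose=(2,8,N) → sL=40/109, sR=8/53, mL=4/53, mR=1496/5777
sensor matrix S = [[10/41, 5/13], [40/109, 8/53]]; det S = -321240/3079141
solve [mL_A; mL_B] = S·[w00; w01] and [mR_A; mR_B] = S·[w10; w11]:
  w00 = 0, w01 = 1/2, w10 = 1/2, w11 = 1/2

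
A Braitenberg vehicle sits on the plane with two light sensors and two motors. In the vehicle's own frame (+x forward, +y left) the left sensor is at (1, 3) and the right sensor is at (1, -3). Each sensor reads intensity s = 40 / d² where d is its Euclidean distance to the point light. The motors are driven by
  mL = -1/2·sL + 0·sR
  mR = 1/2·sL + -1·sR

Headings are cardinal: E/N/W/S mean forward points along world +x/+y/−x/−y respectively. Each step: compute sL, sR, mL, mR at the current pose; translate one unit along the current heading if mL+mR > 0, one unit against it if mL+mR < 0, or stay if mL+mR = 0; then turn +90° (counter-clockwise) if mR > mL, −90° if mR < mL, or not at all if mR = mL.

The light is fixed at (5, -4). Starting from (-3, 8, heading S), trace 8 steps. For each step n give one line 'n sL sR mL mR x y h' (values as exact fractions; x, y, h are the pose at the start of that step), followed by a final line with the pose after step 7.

n=0: pose=(-3,8,S); sL=20/73, sR=20/121; mL=-10/73, mR=-250/8833; mL+mR=-20/121 → advance -1; mR−mL=960/8833 → turn +1·90°
n=1: pose=(-3,9,E); sL=8/61, sR=40/149; mL=-4/61, mR=-1844/9089; mL+mR=-40/149 → advance -1; mR−mL=-1248/9089 → turn -1·90°
n=2: pose=(-4,9,S); sL=2/9, sR=5/36; mL=-1/9, mR=-1/36; mL+mR=-5/36 → advance -1; mR−mL=1/12 → turn +1·90°
n=3: pose=(-4,10,E); sL=40/353, sR=8/37; mL=-20/353, mR=-2084/13061; mL+mR=-8/37 → advance -1; mR−mL=-1344/13061 → turn -1·90°
n=4: pose=(-5,10,S); sL=20/109, sR=20/169; mL=-10/109, mR=-490/18421; mL+mR=-20/169 → advance -1; mR−mL=1200/18421 → turn +1·90°
n=5: pose=(-5,11,E); sL=8/81, sR=8/45; mL=-4/81, mR=-52/405; mL+mR=-8/45 → advance -1; mR−mL=-32/405 → turn -1·90°
n=6: pose=(-6,11,S); sL=2/13, sR=5/49; mL=-1/13, mR=-16/637; mL+mR=-5/49 → advance -1; mR−mL=33/637 → turn +1·90°
n=7: pose=(-6,12,E); sL=40/461, sR=40/269; mL=-20/461, mR=-13060/124009; mL+mR=-40/269 → advance -1; mR−mL=-7680/124009 → turn -1·90°

0 20/73 20/121 -10/73 -250/8833 -3 8 S
1 8/61 40/149 -4/61 -1844/9089 -3 9 E
2 2/9 5/36 -1/9 -1/36 -4 9 S
3 40/353 8/37 -20/353 -2084/13061 -4 10 E
4 20/109 20/169 -10/109 -490/18421 -5 10 S
5 8/81 8/45 -4/81 -52/405 -5 11 E
6 2/13 5/49 -1/13 -16/637 -6 11 S
7 40/461 40/269 -20/461 -13060/124009 -6 12 E
final -7 12 S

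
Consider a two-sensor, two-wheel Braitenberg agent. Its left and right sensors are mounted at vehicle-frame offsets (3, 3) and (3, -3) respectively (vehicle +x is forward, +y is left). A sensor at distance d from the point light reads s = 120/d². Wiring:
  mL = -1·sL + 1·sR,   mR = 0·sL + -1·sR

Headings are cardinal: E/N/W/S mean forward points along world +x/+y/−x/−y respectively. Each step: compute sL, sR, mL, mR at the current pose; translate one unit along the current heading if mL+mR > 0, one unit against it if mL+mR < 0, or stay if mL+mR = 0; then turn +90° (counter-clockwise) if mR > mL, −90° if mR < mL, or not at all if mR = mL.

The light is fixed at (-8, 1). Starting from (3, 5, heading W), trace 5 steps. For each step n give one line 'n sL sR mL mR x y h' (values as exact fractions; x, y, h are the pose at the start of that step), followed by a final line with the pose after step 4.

0 24/13 120/113 -1152/1469 -120/113 3 5 W
1 12/13 60/137 -864/1781 -60/137 4 5 N
2 40/27 40/39 -160/351 -40/39 4 4 W
3 15/17 30/73 -585/1241 -30/73 5 4 N
4 120/101 24/25 -576/2525 -24/25 5 3 W
final 6 3 N

n=0: pose=(3,5,W); sL=24/13, sR=120/113; mL=-1152/1469, mR=-120/113; mL+mR=-24/13 → advance -1; mR−mL=-408/1469 → turn -1·90°
n=1: pose=(4,5,N); sL=12/13, sR=60/137; mL=-864/1781, mR=-60/137; mL+mR=-12/13 → advance -1; mR−mL=84/1781 → turn +1·90°
n=2: pose=(4,4,W); sL=40/27, sR=40/39; mL=-160/351, mR=-40/39; mL+mR=-40/27 → advance -1; mR−mL=-200/351 → turn -1·90°
n=3: pose=(5,4,N); sL=15/17, sR=30/73; mL=-585/1241, mR=-30/73; mL+mR=-15/17 → advance -1; mR−mL=75/1241 → turn +1·90°
n=4: pose=(5,3,W); sL=120/101, sR=24/25; mL=-576/2525, mR=-24/25; mL+mR=-120/101 → advance -1; mR−mL=-1848/2525 → turn -1·90°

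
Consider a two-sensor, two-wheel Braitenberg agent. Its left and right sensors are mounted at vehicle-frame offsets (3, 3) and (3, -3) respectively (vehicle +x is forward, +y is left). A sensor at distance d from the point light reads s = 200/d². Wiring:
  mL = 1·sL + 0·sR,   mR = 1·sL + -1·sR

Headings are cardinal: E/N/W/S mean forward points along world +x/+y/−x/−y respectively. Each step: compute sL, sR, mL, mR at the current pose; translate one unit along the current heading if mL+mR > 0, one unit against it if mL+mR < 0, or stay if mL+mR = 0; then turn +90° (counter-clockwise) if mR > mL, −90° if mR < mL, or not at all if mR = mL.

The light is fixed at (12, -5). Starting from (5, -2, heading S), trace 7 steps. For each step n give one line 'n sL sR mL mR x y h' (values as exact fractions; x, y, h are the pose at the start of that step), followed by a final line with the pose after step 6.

0 25/2 2 25/2 21/2 5 -2 S
1 200/101 8/5 200/101 192/505 5 -3 W
2 100/73 4 100/73 -192/73 4 -3 N
3 200/41 200/29 200/41 -2400/1189 4 -4 E
4 10 25/13 10 105/13 5 -4 S
5 200/109 200/109 200/109 0 5 -5 W
6 20/13 100/17 20/13 -960/221 4 -5 N
final 4 -6 E

n=0: pose=(5,-2,S); sL=25/2, sR=2; mL=25/2, mR=21/2; mL+mR=23 → advance +1; mR−mL=-2 → turn -1·90°
n=1: pose=(5,-3,W); sL=200/101, sR=8/5; mL=200/101, mR=192/505; mL+mR=1192/505 → advance +1; mR−mL=-8/5 → turn -1·90°
n=2: pose=(4,-3,N); sL=100/73, sR=4; mL=100/73, mR=-192/73; mL+mR=-92/73 → advance -1; mR−mL=-4 → turn -1·90°
n=3: pose=(4,-4,E); sL=200/41, sR=200/29; mL=200/41, mR=-2400/1189; mL+mR=3400/1189 → advance +1; mR−mL=-200/29 → turn -1·90°
n=4: pose=(5,-4,S); sL=10, sR=25/13; mL=10, mR=105/13; mL+mR=235/13 → advance +1; mR−mL=-25/13 → turn -1·90°
n=5: pose=(5,-5,W); sL=200/109, sR=200/109; mL=200/109, mR=0; mL+mR=200/109 → advance +1; mR−mL=-200/109 → turn -1·90°
n=6: pose=(4,-5,N); sL=20/13, sR=100/17; mL=20/13, mR=-960/221; mL+mR=-620/221 → advance -1; mR−mL=-100/17 → turn -1·90°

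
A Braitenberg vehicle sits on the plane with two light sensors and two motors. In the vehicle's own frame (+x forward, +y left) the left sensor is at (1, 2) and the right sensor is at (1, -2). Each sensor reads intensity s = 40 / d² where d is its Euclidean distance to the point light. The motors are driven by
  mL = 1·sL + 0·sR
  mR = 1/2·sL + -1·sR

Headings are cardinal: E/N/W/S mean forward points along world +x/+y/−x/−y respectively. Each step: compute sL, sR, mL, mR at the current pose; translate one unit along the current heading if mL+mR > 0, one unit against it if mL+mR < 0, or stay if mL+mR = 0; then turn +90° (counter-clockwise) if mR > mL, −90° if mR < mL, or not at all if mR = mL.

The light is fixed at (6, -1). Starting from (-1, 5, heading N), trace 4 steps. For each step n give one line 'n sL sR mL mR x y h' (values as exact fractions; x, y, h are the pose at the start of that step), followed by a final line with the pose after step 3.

n=0: pose=(-1,5,N); sL=4/13, sR=20/37; mL=4/13, mR=-186/481; mL+mR=-38/481 → advance -1; mR−mL=-334/481 → turn -1·90°
n=1: pose=(-1,4,E); sL=8/17, sR=8/9; mL=8/17, mR=-100/153; mL+mR=-28/153 → advance -1; mR−mL=-172/153 → turn -1·90°
n=2: pose=(-2,4,S); sL=10/13, sR=10/29; mL=10/13, mR=15/377; mL+mR=305/377 → advance +1; mR−mL=-275/377 → turn -1·90°
n=3: pose=(-2,3,W); sL=8/17, sR=40/117; mL=8/17, mR=-212/1989; mL+mR=724/1989 → advance +1; mR−mL=-1148/1989 → turn -1·90°

0 4/13 20/37 4/13 -186/481 -1 5 N
1 8/17 8/9 8/17 -100/153 -1 4 E
2 10/13 10/29 10/13 15/377 -2 4 S
3 8/17 40/117 8/17 -212/1989 -2 3 W
final -3 3 N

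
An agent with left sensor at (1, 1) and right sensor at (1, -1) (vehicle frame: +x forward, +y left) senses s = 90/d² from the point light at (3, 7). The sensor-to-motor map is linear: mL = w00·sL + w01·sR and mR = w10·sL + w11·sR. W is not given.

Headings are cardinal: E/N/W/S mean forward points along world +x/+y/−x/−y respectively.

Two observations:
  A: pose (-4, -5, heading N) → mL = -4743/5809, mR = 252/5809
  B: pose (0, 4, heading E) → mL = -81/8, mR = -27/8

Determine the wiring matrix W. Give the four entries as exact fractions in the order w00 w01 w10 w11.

-1/2 -1 -1/2 1/2

obs A: pose=(-4,-5,N) → sL=18/37, sR=90/157, mL=-4743/5809, mR=252/5809
obs B: pose=(0,4,E) → sL=45/4, sR=9/2, mL=-81/8, mR=-27/8
sensor matrix S = [[18/37, 90/157], [45/4, 9/2]]; det S = -49491/11618
solve [mL_A; mL_B] = S·[w00; w01] and [mR_A; mR_B] = S·[w10; w11]:
  w00 = -1/2, w01 = -1, w10 = -1/2, w11 = 1/2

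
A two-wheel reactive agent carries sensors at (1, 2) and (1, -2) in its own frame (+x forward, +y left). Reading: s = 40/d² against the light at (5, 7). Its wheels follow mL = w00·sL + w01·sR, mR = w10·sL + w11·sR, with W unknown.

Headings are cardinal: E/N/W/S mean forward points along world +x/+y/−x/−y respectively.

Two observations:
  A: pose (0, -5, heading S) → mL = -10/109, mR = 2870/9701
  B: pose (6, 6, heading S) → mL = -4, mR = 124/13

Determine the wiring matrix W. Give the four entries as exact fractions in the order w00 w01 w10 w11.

0 -1/2 1/2 1

obs A: pose=(0,-5,S) → sL=20/89, sR=20/109, mL=-10/109, mR=2870/9701
obs B: pose=(6,6,S) → sL=40/13, sR=8, mL=-4, mR=124/13
sensor matrix S = [[20/89, 20/109], [40/13, 8]]; det S = 155520/126113
solve [mL_A; mL_B] = S·[w00; w01] and [mR_A; mR_B] = S·[w10; w11]:
  w00 = 0, w01 = -1/2, w10 = 1/2, w11 = 1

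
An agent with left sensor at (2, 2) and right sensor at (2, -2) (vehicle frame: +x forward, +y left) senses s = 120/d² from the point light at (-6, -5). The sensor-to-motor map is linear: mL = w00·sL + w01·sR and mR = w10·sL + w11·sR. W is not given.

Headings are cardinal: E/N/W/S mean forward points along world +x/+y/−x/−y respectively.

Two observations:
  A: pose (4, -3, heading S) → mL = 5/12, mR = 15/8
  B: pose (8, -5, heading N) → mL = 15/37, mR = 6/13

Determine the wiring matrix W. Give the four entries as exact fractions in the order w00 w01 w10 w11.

1/2 0 0 1

obs A: pose=(4,-3,S) → sL=5/6, sR=15/8, mL=5/12, mR=15/8
obs B: pose=(8,-5,N) → sL=30/37, sR=6/13, mL=15/37, mR=6/13
sensor matrix S = [[5/6, 15/8], [30/37, 6/13]]; det S = -2185/1924
solve [mL_A; mL_B] = S·[w00; w01] and [mR_A; mR_B] = S·[w10; w11]:
  w00 = 1/2, w01 = 0, w10 = 0, w11 = 1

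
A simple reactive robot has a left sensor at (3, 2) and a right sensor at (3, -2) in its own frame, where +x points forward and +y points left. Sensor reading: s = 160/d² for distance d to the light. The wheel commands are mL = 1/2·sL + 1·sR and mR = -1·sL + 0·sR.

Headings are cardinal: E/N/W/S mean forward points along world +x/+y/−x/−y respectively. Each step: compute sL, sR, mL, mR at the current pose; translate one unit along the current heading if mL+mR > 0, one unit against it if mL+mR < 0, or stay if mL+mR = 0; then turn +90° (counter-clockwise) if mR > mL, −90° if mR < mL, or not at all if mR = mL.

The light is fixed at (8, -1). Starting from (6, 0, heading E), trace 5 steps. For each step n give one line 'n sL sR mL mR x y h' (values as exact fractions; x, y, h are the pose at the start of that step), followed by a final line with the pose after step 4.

0 16 80 88 -16 6 0 E
1 32 160/13 368/13 -32 7 0 S
2 10 5 10 -10 7 1 W
3 80/17 80/13 1880/221 -80/17 7 1 N
4 160/29 32 1008/29 -160/29 7 2 E
final 8 2 S

n=0: pose=(6,0,E); sL=16, sR=80; mL=88, mR=-16; mL+mR=72 → advance +1; mR−mL=-104 → turn -1·90°
n=1: pose=(7,0,S); sL=32, sR=160/13; mL=368/13, mR=-32; mL+mR=-48/13 → advance -1; mR−mL=-784/13 → turn -1·90°
n=2: pose=(7,1,W); sL=10, sR=5; mL=10, mR=-10; mL+mR=0 → advance +0; mR−mL=-20 → turn -1·90°
n=3: pose=(7,1,N); sL=80/17, sR=80/13; mL=1880/221, mR=-80/17; mL+mR=840/221 → advance +1; mR−mL=-2920/221 → turn -1·90°
n=4: pose=(7,2,E); sL=160/29, sR=32; mL=1008/29, mR=-160/29; mL+mR=848/29 → advance +1; mR−mL=-1168/29 → turn -1·90°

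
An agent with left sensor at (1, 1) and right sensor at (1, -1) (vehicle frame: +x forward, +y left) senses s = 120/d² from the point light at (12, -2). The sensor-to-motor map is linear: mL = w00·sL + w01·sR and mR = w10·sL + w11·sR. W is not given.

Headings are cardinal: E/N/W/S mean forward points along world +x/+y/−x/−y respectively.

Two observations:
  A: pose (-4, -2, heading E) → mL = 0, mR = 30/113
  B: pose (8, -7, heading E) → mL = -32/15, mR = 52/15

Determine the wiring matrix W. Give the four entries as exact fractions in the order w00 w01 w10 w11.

-1 1 1 -1/2

obs A: pose=(-4,-2,E) → sL=60/113, sR=60/113, mL=0, mR=30/113
obs B: pose=(8,-7,E) → sL=24/5, sR=8/3, mL=-32/15, mR=52/15
sensor matrix S = [[60/113, 60/113], [24/5, 8/3]]; det S = -128/113
solve [mL_A; mL_B] = S·[w00; w01] and [mR_A; mR_B] = S·[w10; w11]:
  w00 = -1, w01 = 1, w10 = 1, w11 = -1/2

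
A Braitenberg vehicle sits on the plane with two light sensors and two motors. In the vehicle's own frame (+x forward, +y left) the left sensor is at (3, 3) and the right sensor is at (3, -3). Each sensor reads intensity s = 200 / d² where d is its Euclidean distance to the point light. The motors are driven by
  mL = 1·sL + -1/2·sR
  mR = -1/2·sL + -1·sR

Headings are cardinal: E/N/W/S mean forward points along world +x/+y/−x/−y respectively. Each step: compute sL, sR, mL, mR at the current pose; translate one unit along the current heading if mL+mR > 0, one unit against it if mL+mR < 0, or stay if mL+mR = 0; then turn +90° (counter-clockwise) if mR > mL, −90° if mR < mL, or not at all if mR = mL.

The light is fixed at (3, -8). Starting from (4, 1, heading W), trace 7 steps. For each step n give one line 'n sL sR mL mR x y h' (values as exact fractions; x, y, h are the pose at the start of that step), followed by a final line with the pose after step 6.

n=0: pose=(4,1,W); sL=5, sR=50/37; mL=160/37, mR=-285/74; mL+mR=35/74 → advance +1; mR−mL=-605/74 → turn -1·90°
n=1: pose=(3,1,N); sL=200/153, sR=200/153; mL=100/153, mR=-100/51; mL+mR=-200/153 → advance -1; mR−mL=-400/153 → turn -1·90°
n=2: pose=(3,0,E); sL=20/13, sR=100/17; mL=-310/221, mR=-1470/221; mL+mR=-1780/221 → advance -1; mR−mL=-1160/221 → turn -1·90°
n=3: pose=(2,0,S); sL=200/29, sR=200/41; mL=5300/1189, mR=-9900/1189; mL+mR=-4600/1189 → advance -1; mR−mL=-15200/1189 → turn -1·90°
n=4: pose=(2,1,W); sL=50/13, sR=5/4; mL=335/104, mR=-165/52; mL+mR=5/104 → advance +1; mR−mL=-665/104 → turn -1·90°
n=5: pose=(1,1,N); sL=200/169, sR=40/29; mL=2420/4901, mR=-9660/4901; mL+mR=-7240/4901 → advance -1; mR−mL=-12080/4901 → turn -1·90°
n=6: pose=(1,0,E); sL=100/61, sR=100/13; mL=-1750/793, mR=-6750/793; mL+mR=-8500/793 → advance -1; mR−mL=-5000/793 → turn -1·90°

0 5 50/37 160/37 -285/74 4 1 W
1 200/153 200/153 100/153 -100/51 3 1 N
2 20/13 100/17 -310/221 -1470/221 3 0 E
3 200/29 200/41 5300/1189 -9900/1189 2 0 S
4 50/13 5/4 335/104 -165/52 2 1 W
5 200/169 40/29 2420/4901 -9660/4901 1 1 N
6 100/61 100/13 -1750/793 -6750/793 1 0 E
final 0 0 S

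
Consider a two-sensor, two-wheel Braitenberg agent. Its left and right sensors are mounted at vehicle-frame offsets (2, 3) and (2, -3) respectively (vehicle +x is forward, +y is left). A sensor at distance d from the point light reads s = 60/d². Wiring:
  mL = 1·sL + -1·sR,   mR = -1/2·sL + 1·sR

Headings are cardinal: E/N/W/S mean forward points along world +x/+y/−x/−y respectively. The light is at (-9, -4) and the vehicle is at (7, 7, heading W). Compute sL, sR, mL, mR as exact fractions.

3/13 15/98 99/1274 24/637

left sensor world pos  = (5, 4); dL² = 260
right sensor world pos = (5, 10); dR² = 392
sL = 60/260 = 3/13
sR = 60/392 = 15/98
mL = 1·sL + -1·sR = 99/1274
mR = -1/2·sL + 1·sR = 24/637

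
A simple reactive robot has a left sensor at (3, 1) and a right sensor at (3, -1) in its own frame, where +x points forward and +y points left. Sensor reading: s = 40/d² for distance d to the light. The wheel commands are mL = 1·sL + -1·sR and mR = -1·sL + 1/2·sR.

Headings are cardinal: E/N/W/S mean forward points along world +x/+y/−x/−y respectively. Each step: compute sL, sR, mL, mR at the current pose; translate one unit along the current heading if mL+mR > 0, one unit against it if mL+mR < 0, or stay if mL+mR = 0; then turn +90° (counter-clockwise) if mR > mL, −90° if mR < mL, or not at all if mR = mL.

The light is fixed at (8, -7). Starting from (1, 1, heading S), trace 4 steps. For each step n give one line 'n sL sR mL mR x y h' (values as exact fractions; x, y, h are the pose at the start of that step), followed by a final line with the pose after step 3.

0 40/61 40/89 1120/5429 -2340/5429 1 1 S
1 10/41 1/5 9/205 -59/410 1 2 W
2 40/193 40/169 -960/32617 -2900/32617 2 2 N
3 4/9 20/29 -64/261 -26/261 2 1 E
final 1 1 N

n=0: pose=(1,1,S); sL=40/61, sR=40/89; mL=1120/5429, mR=-2340/5429; mL+mR=-20/89 → advance -1; mR−mL=-3460/5429 → turn -1·90°
n=1: pose=(1,2,W); sL=10/41, sR=1/5; mL=9/205, mR=-59/410; mL+mR=-1/10 → advance -1; mR−mL=-77/410 → turn -1·90°
n=2: pose=(2,2,N); sL=40/193, sR=40/169; mL=-960/32617, mR=-2900/32617; mL+mR=-20/169 → advance -1; mR−mL=-1940/32617 → turn -1·90°
n=3: pose=(2,1,E); sL=4/9, sR=20/29; mL=-64/261, mR=-26/261; mL+mR=-10/29 → advance -1; mR−mL=38/261 → turn +1·90°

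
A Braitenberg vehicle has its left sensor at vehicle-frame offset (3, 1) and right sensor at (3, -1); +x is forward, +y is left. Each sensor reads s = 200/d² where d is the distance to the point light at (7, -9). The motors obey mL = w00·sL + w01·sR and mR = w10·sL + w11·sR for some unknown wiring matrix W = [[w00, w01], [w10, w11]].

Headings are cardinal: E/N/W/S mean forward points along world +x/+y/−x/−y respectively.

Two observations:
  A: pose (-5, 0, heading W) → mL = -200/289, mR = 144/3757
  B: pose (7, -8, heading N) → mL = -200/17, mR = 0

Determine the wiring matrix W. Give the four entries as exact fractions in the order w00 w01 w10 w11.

-1 0 1/2 -1/2

obs A: pose=(-5,0,W) → sL=200/289, sR=8/13, mL=-200/289, mR=144/3757
obs B: pose=(7,-8,N) → sL=200/17, sR=200/17, mL=-200/17, mR=0
sensor matrix S = [[200/289, 8/13], [200/17, 200/17]]; det S = 57600/63869
solve [mL_A; mL_B] = S·[w00; w01] and [mR_A; mR_B] = S·[w10; w11]:
  w00 = -1, w01 = 0, w10 = 1/2, w11 = -1/2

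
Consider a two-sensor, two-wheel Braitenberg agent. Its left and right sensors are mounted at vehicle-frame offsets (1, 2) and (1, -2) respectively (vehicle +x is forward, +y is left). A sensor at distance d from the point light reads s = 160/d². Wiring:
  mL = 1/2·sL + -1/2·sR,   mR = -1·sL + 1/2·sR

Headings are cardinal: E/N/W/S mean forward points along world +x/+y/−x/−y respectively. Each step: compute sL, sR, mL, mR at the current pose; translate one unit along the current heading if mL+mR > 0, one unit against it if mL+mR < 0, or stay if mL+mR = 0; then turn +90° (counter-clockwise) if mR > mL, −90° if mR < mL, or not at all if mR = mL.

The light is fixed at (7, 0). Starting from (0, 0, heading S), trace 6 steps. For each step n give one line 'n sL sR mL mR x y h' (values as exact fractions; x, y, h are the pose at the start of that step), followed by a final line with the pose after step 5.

0 80/13 80/41 1120/533 -2760/533 0 0 S
1 32/13 160/73 128/949 -1296/949 0 1 W
2 40/17 8 -48/17 28/17 1 1 N
3 160/53 160/53 0 -80/53 1 0 W
4 16/5 16 -32/5 24/5 2 0 N
5 32/9 160/37 -128/333 -464/333 2 -1 W
final 3 -1 N

n=0: pose=(0,0,S); sL=80/13, sR=80/41; mL=1120/533, mR=-2760/533; mL+mR=-40/13 → advance -1; mR−mL=-3880/533 → turn -1·90°
n=1: pose=(0,1,W); sL=32/13, sR=160/73; mL=128/949, mR=-1296/949; mL+mR=-16/13 → advance -1; mR−mL=-1424/949 → turn -1·90°
n=2: pose=(1,1,N); sL=40/17, sR=8; mL=-48/17, mR=28/17; mL+mR=-20/17 → advance -1; mR−mL=76/17 → turn +1·90°
n=3: pose=(1,0,W); sL=160/53, sR=160/53; mL=0, mR=-80/53; mL+mR=-80/53 → advance -1; mR−mL=-80/53 → turn -1·90°
n=4: pose=(2,0,N); sL=16/5, sR=16; mL=-32/5, mR=24/5; mL+mR=-8/5 → advance -1; mR−mL=56/5 → turn +1·90°
n=5: pose=(2,-1,W); sL=32/9, sR=160/37; mL=-128/333, mR=-464/333; mL+mR=-16/9 → advance -1; mR−mL=-112/111 → turn -1·90°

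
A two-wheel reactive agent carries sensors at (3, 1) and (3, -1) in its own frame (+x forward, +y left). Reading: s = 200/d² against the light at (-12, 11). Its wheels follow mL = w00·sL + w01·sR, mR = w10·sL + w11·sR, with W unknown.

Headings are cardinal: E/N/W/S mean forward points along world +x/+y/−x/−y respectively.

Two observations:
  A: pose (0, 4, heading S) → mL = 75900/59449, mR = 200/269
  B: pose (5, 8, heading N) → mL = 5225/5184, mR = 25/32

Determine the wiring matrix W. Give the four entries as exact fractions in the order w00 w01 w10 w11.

obs A: pose=(0,4,S) → sL=200/269, sR=200/221, mL=75900/59449, mR=200/269
obs B: pose=(5,8,N) → sL=25/32, sR=50/81, mL=5225/5184, mR=25/32
sensor matrix S = [[200/269, 200/221], [25/32, 50/81]]; det S = -4778125/19261476
solve [mL_A; mL_B] = S·[w00; w01] and [mR_A; mR_B] = S·[w10; w11]:
  w00 = 1/2, w01 = 1, w10 = 1, w11 = 0

1/2 1 1 0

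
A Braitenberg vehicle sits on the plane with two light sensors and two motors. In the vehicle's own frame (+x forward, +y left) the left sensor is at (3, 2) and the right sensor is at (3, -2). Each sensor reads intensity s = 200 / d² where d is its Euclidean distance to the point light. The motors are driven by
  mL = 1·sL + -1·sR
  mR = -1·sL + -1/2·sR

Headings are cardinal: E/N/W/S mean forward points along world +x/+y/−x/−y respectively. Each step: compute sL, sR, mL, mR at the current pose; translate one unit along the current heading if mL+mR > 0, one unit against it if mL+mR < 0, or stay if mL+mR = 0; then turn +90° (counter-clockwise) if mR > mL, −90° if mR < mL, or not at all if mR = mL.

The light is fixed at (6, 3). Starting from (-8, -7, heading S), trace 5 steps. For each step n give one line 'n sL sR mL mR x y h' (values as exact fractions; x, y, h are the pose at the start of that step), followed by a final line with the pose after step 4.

0 200/313 8/17 896/5321 -4652/5321 -8 -7 S
1 20/41 100/169 -720/6929 -5430/6929 -8 -6 W
2 200/261 200/157 -20800/40977 -57500/40977 -7 -6 N
3 50/41 50/61 1000/2501 -4075/2501 -7 -7 E
4 200/313 8/17 896/5321 -4652/5321 -8 -7 S
final -8 -6 W

n=0: pose=(-8,-7,S); sL=200/313, sR=8/17; mL=896/5321, mR=-4652/5321; mL+mR=-12/17 → advance -1; mR−mL=-5548/5321 → turn -1·90°
n=1: pose=(-8,-6,W); sL=20/41, sR=100/169; mL=-720/6929, mR=-5430/6929; mL+mR=-150/169 → advance -1; mR−mL=-4710/6929 → turn -1·90°
n=2: pose=(-7,-6,N); sL=200/261, sR=200/157; mL=-20800/40977, mR=-57500/40977; mL+mR=-300/157 → advance -1; mR−mL=-36700/40977 → turn -1·90°
n=3: pose=(-7,-7,E); sL=50/41, sR=50/61; mL=1000/2501, mR=-4075/2501; mL+mR=-75/61 → advance -1; mR−mL=-5075/2501 → turn -1·90°
n=4: pose=(-8,-7,S); sL=200/313, sR=8/17; mL=896/5321, mR=-4652/5321; mL+mR=-12/17 → advance -1; mR−mL=-5548/5321 → turn -1·90°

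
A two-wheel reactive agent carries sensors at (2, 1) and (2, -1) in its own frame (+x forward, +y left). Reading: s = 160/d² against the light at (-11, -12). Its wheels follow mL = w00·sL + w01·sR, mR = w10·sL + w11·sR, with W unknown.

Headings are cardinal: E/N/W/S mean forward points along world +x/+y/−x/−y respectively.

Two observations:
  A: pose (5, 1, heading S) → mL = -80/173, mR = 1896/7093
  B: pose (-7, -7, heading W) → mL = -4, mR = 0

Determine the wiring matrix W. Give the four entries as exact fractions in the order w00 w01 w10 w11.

obs A: pose=(5,1,S) → sL=16/41, sR=80/173, mL=-80/173, mR=1896/7093
obs B: pose=(-7,-7,W) → sL=8, sR=4, mL=-4, mR=0
sensor matrix S = [[16/41, 80/173], [8, 4]]; det S = -15168/7093
solve [mL_A; mL_B] = S·[w00; w01] and [mR_A; mR_B] = S·[w10; w11]:
  w00 = 0, w01 = -1, w10 = -1/2, w11 = 1

0 -1 -1/2 1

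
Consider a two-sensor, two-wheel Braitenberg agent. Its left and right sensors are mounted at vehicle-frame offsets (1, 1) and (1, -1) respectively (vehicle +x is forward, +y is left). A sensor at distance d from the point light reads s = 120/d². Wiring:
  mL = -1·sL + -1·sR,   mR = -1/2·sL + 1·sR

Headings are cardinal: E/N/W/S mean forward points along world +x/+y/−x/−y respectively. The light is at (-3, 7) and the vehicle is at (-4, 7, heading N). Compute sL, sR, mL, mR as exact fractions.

24 120 -144 108

left sensor world pos  = (-5, 8); dL² = 5
right sensor world pos = (-3, 8); dR² = 1
sL = 120/5 = 24
sR = 120/1 = 120
mL = -1·sL + -1·sR = -144
mR = -1/2·sL + 1·sR = 108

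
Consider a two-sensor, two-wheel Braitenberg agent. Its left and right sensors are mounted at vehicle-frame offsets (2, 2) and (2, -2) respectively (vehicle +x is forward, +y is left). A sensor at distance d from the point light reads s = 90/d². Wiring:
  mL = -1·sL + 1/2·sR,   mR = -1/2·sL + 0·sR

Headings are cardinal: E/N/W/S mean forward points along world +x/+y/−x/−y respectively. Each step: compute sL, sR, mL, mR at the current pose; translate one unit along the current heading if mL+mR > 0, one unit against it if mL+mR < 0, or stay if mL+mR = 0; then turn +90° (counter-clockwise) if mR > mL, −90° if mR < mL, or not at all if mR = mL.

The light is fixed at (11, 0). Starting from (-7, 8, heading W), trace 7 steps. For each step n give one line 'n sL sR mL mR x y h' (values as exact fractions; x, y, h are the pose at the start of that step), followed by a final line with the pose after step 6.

n=0: pose=(-7,8,W); sL=45/218, sR=9/50; mL=-1269/10900, mR=-45/436; mL+mR=-1197/5450 → advance -1; mR−mL=36/2725 → turn +1·90°
n=1: pose=(-6,8,S); sL=10/29, sR=90/397; mL=-2665/11513, mR=-5/29; mL+mR=-4650/11513 → advance -1; mR−mL=680/11513 → turn +1·90°
n=2: pose=(-6,9,E); sL=45/173, sR=45/137; mL=-4545/47402, mR=-45/346; mL+mR=-5355/23701 → advance -1; mR−mL=-810/23701 → turn -1·90°
n=3: pose=(-7,9,S); sL=18/61, sR=90/449; mL=-5337/27389, mR=-9/61; mL+mR=-9378/27389 → advance -1; mR−mL=1296/27389 → turn +1·90°
n=4: pose=(-7,10,E); sL=9/40, sR=9/32; mL=-27/320, mR=-9/80; mL+mR=-63/320 → advance -1; mR−mL=-9/320 → turn -1·90°
n=5: pose=(-8,10,S); sL=90/353, sR=18/101; mL=-5913/35653, mR=-45/353; mL+mR=-10458/35653 → advance -1; mR−mL=1368/35653 → turn +1·90°
n=6: pose=(-8,11,E); sL=45/229, sR=9/37; mL=-1269/16946, mR=-45/458; mL+mR=-1467/8473 → advance -1; mR−mL=-198/8473 → turn -1·90°

0 45/218 9/50 -1269/10900 -45/436 -7 8 W
1 10/29 90/397 -2665/11513 -5/29 -6 8 S
2 45/173 45/137 -4545/47402 -45/346 -6 9 E
3 18/61 90/449 -5337/27389 -9/61 -7 9 S
4 9/40 9/32 -27/320 -9/80 -7 10 E
5 90/353 18/101 -5913/35653 -45/353 -8 10 S
6 45/229 9/37 -1269/16946 -45/458 -8 11 E
final -9 11 S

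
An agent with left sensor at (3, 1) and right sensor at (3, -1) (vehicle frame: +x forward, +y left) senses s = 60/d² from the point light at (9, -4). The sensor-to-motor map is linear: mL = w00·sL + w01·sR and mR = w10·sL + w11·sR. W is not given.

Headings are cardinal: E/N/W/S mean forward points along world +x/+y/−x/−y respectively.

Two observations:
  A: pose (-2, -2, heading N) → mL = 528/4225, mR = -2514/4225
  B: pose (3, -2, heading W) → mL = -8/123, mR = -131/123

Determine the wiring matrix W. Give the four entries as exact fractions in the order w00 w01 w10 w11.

obs A: pose=(-2,-2,N) → sL=60/169, sR=12/25, mL=528/4225, mR=-2514/4225
obs B: pose=(3,-2,W) → sL=30/41, sR=2/3, mL=-8/123, mR=-131/123
sensor matrix S = [[60/169, 12/25], [30/41, 2/3]]; det S = -3968/34645
solve [mL_A; mL_B] = S·[w00; w01] and [mR_A; mR_B] = S·[w10; w11]:
  w00 = -1, w01 = 1, w10 = -1, w11 = -1/2

-1 1 -1 -1/2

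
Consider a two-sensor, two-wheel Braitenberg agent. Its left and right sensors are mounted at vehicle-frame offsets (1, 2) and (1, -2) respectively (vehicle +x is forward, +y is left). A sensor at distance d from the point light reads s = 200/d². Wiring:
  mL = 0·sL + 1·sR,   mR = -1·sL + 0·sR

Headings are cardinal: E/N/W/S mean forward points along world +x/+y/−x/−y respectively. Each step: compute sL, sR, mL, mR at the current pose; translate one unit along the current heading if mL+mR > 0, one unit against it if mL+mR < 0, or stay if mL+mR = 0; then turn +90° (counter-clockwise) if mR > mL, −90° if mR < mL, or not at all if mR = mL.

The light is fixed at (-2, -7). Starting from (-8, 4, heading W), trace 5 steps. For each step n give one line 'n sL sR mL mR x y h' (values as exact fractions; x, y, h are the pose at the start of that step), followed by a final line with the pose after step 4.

0 20/13 100/109 100/109 -20/13 -8 4 W
1 200/193 200/153 200/153 -200/193 -7 4 N
2 50/53 50/29 50/29 -50/53 -7 5 E
3 8/5 200/157 200/157 -8/5 -6 5 S
4 100/73 4/5 4/5 -100/73 -6 6 W
final -5 6 N

n=0: pose=(-8,4,W); sL=20/13, sR=100/109; mL=100/109, mR=-20/13; mL+mR=-880/1417 → advance -1; mR−mL=-3480/1417 → turn -1·90°
n=1: pose=(-7,4,N); sL=200/193, sR=200/153; mL=200/153, mR=-200/193; mL+mR=8000/29529 → advance +1; mR−mL=-69200/29529 → turn -1·90°
n=2: pose=(-7,5,E); sL=50/53, sR=50/29; mL=50/29, mR=-50/53; mL+mR=1200/1537 → advance +1; mR−mL=-4100/1537 → turn -1·90°
n=3: pose=(-6,5,S); sL=8/5, sR=200/157; mL=200/157, mR=-8/5; mL+mR=-256/785 → advance -1; mR−mL=-2256/785 → turn -1·90°
n=4: pose=(-6,6,W); sL=100/73, sR=4/5; mL=4/5, mR=-100/73; mL+mR=-208/365 → advance -1; mR−mL=-792/365 → turn -1·90°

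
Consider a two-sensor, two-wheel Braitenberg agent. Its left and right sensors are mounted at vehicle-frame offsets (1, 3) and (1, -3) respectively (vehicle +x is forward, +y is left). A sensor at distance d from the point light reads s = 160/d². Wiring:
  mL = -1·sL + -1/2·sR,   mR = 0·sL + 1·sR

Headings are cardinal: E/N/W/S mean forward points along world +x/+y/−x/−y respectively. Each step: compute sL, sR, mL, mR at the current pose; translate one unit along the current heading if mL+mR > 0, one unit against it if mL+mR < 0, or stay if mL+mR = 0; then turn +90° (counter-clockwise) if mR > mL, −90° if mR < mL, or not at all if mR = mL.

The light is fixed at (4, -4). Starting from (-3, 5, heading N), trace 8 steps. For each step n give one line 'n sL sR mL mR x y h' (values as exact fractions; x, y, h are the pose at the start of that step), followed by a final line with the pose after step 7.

0 4/5 40/29 -216/145 40/29 -3 5 N
1 160/89 32/37 -7344/3293 32/37 -3 4 W
2 80/29 16/13 -1272/377 16/13 -2 4 S
3 160/169 160/61 -23280/10309 160/61 -2 5 E
4 40/41 20/13 -930/533 20/13 -1 5 N
5 160/61 160/157 -30000/9577 160/157 -1 4 W
6 16/5 80/49 -984/245 80/49 0 4 S
7 160/153 32/9 -48/17 32/9 0 5 E
final 1 5 N

n=0: pose=(-3,5,N); sL=4/5, sR=40/29; mL=-216/145, mR=40/29; mL+mR=-16/145 → advance -1; mR−mL=416/145 → turn +1·90°
n=1: pose=(-3,4,W); sL=160/89, sR=32/37; mL=-7344/3293, mR=32/37; mL+mR=-4496/3293 → advance -1; mR−mL=10192/3293 → turn +1·90°
n=2: pose=(-2,4,S); sL=80/29, sR=16/13; mL=-1272/377, mR=16/13; mL+mR=-808/377 → advance -1; mR−mL=1736/377 → turn +1·90°
n=3: pose=(-2,5,E); sL=160/169, sR=160/61; mL=-23280/10309, mR=160/61; mL+mR=3760/10309 → advance +1; mR−mL=50320/10309 → turn +1·90°
n=4: pose=(-1,5,N); sL=40/41, sR=20/13; mL=-930/533, mR=20/13; mL+mR=-110/533 → advance -1; mR−mL=1750/533 → turn +1·90°
n=5: pose=(-1,4,W); sL=160/61, sR=160/157; mL=-30000/9577, mR=160/157; mL+mR=-20240/9577 → advance -1; mR−mL=39760/9577 → turn +1·90°
n=6: pose=(0,4,S); sL=16/5, sR=80/49; mL=-984/245, mR=80/49; mL+mR=-584/245 → advance -1; mR−mL=1384/245 → turn +1·90°
n=7: pose=(0,5,E); sL=160/153, sR=32/9; mL=-48/17, mR=32/9; mL+mR=112/153 → advance +1; mR−mL=976/153 → turn +1·90°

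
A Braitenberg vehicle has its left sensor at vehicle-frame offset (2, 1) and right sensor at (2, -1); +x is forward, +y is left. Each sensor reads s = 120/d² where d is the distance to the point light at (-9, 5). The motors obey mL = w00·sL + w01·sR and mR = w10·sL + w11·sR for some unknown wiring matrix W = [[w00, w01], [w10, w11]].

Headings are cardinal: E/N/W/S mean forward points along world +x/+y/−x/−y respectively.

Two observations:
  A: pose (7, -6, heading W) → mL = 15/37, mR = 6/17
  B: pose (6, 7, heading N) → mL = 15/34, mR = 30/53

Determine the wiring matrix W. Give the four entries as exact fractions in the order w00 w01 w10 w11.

obs A: pose=(7,-6,W) → sL=6/17, sR=15/37, mL=15/37, mR=6/17
obs B: pose=(6,7,N) → sL=30/53, sR=15/34, mL=15/34, mR=30/53
sensor matrix S = [[6/17, 15/37], [30/53, 15/34]]; det S = -41805/566729
solve [mL_A; mL_B] = S·[w00; w01] and [mR_A; mR_B] = S·[w10; w11]:
  w00 = 0, w01 = 1, w10 = 1, w11 = 0

0 1 1 0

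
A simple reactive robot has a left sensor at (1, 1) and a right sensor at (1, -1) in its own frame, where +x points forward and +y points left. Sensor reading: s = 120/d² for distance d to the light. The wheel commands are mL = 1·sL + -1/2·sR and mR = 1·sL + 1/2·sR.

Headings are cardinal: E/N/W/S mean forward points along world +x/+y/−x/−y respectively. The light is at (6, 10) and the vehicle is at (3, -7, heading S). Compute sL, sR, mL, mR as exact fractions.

left sensor world pos  = (4, -8); dL² = 328
right sensor world pos = (2, -8); dR² = 340
sL = 120/328 = 15/41
sR = 120/340 = 6/17
mL = 1·sL + -1/2·sR = 132/697
mR = 1·sL + 1/2·sR = 378/697

15/41 6/17 132/697 378/697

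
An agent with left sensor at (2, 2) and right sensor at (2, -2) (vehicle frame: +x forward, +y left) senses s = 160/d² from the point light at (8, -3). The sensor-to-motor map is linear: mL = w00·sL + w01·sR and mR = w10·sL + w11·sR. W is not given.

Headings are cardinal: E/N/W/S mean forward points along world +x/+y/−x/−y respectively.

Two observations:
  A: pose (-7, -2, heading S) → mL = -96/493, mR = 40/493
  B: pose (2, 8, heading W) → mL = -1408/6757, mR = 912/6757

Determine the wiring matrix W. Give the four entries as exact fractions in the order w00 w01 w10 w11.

obs A: pose=(-7,-2,S) → sL=16/17, sR=16/29, mL=-96/493, mR=40/493
obs B: pose=(2,8,W) → sL=32/29, sR=160/233, mL=-1408/6757, mR=912/6757
sensor matrix S = [[16/17, 16/29], [32/29, 160/233]]; det S = 124928/3331201
solve [mL_A; mL_B] = S·[w00; w01] and [mR_A; mR_B] = S·[w10; w11]:
  w00 = -1/2, w01 = 1/2, w10 = -1/2, w11 = 1

-1/2 1/2 -1/2 1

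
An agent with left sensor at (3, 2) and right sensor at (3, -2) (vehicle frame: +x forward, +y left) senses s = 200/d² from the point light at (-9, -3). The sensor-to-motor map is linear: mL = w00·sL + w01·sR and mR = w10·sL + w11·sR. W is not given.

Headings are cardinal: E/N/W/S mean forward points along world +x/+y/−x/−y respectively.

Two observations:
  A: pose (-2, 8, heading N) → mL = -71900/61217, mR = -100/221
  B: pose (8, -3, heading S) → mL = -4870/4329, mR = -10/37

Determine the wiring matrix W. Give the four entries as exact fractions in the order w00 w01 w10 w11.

obs A: pose=(-2,8,N) → sL=200/221, sR=200/277, mL=-71900/61217, mR=-100/221
obs B: pose=(8,-3,S) → sL=20/37, sR=100/117, mL=-4870/4329, mR=-10/37
sensor matrix S = [[200/221, 200/277], [20/37, 100/117]]; det S = 101552000/265008393
solve [mL_A; mL_B] = S·[w00; w01] and [mR_A; mR_B] = S·[w10; w11]:
  w00 = -1/2, w01 = -1, w10 = -1/2, w11 = 0

-1/2 -1 -1/2 0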